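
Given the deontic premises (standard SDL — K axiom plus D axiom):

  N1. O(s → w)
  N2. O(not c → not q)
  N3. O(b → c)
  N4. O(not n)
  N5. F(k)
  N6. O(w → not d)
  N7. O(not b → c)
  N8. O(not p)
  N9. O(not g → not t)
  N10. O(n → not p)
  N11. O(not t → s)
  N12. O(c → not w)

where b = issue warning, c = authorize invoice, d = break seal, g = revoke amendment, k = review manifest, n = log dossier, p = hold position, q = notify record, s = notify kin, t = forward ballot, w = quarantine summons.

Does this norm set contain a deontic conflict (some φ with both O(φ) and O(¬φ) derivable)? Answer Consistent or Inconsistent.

Premise 10 is O(n → not p); even if O(not p) held, inferring O(n) would be affirming the consequent — invalid.
So O(n) is not derivable, and the apparent clash with O(not n) does not arise.
A world satisfying every obligation exists (e.g. b=false, c=true, d=false, g=true, k=false, n=false, p=false, q=false, s=false, t=true, w=false); no atom is both obligatory and forbidden, so the set is consistent.

Consistent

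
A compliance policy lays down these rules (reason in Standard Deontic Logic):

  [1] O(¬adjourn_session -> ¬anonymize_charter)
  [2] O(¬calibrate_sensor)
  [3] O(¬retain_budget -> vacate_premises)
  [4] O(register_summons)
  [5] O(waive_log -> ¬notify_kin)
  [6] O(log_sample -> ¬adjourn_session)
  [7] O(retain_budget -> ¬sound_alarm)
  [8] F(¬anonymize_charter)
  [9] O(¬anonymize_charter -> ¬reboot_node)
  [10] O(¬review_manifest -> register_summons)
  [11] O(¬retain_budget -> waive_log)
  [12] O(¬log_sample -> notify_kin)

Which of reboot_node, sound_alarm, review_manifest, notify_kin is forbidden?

Premise 8 is F(¬anonymize_charter), i.e. O(anonymize_charter).
The contrapositive of premise 1 (O(¬adjourn_session -> ¬anonymize_charter)) is O(anonymize_charter -> adjourn_session), and O(anonymize_charter) is already established, so O(adjourn_session).
The contrapositive of premise 6 (O(log_sample -> ¬adjourn_session)) is O(adjourn_session -> ¬log_sample), and O(adjourn_session) is already established, so O(¬log_sample).
From O(¬log_sample) and premise 12, O(¬log_sample -> notify_kin), we obtain O(notify_kin).
Premise 5 is O(waive_log -> ¬notify_kin); contrapositively O(notify_kin -> ¬waive_log). Since O(notify_kin) holds, K gives O(¬waive_log).
Premise 11 is O(¬retain_budget -> waive_log); contrapositively O(¬waive_log -> retain_budget). Since O(¬waive_log) holds, K gives O(retain_budget).
Applying K to premise 7 (O(retain_budget -> ¬sound_alarm)) and O(retain_budget) yields O(¬sound_alarm).
So O(¬sound_alarm) holds, i.e. sound_alarm is forbidden. None of the other listed options is forbidden under the premises.

sound_alarm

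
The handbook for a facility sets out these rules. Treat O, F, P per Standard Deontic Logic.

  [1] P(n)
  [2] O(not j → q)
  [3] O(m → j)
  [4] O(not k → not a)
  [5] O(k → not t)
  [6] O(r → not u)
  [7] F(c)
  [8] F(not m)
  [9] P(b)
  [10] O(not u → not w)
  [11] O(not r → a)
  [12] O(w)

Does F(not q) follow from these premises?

Premise 2 is O(not j → q), but O(not j) is not derivable from the premises, so it does not yield O(q).
No other premise forces O(q). An ideal world satisfying every premise can still have not q true, so F(not q) is not derivable.

No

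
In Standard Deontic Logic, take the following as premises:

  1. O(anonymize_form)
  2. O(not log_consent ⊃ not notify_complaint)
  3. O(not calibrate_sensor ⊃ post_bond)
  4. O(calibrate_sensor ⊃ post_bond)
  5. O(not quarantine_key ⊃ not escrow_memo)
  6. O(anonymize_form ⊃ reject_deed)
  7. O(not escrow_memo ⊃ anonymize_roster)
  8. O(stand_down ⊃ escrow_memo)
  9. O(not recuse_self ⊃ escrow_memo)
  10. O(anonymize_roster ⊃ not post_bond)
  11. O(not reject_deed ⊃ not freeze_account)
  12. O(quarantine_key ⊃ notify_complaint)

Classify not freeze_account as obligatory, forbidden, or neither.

Neither

Premise 11 is O(not reject_deed ⊃ not freeze_account), but O(not reject_deed) is not derivable from the premises, so it does not yield O(not freeze_account).
No premise or chain of K-axiom applications forces O(not freeze_account), and none forces O(freeze_account). So not freeze_account is neither obligatory nor forbidden under these norms.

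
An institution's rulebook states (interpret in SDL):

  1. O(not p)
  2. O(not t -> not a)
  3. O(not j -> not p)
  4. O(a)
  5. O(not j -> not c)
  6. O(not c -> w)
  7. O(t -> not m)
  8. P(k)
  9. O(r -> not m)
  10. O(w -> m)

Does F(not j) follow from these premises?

Yes

From premise 4 we have O(a).
The contrapositive of premise 2 (O(not t -> not a)) is O(a -> t), and O(a) is already established, so O(t).
Premise 7 is O(t -> not m); since O(t), deontic closure gives O(not m).
Premise 10 is O(w -> m); contrapositively O(not m -> not w). Since O(not m) holds, K gives O(not w).
Premise 6 is O(not c -> w); contrapositively O(not w -> c). Since O(not w) holds, K gives O(c).
Premise 5 is O(not j -> not c); contrapositively O(c -> j). Since O(c) holds, K gives O(j).
Premises 1, 3, 8, 9 do not contribute to this derivation.
So O(j) holds, i.e. F(not j). The claim follows.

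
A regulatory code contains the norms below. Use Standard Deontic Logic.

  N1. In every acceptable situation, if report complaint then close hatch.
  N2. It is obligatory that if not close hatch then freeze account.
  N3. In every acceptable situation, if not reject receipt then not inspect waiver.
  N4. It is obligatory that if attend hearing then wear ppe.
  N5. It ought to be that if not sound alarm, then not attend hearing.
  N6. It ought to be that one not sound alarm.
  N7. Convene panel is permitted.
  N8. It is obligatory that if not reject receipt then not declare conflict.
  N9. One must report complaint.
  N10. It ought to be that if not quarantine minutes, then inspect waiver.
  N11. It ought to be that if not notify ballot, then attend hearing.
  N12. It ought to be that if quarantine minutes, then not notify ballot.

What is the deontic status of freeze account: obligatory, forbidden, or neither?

Neither

Premise 2 is O(¬close_hatch → freeze_account), but O(¬close_hatch) is not derivable from the premises, so it does not yield O(freeze_account).
No premise or chain of K-axiom applications forces O(freeze_account), and none forces O(¬freeze_account). So freeze_account is neither obligatory nor forbidden under these norms.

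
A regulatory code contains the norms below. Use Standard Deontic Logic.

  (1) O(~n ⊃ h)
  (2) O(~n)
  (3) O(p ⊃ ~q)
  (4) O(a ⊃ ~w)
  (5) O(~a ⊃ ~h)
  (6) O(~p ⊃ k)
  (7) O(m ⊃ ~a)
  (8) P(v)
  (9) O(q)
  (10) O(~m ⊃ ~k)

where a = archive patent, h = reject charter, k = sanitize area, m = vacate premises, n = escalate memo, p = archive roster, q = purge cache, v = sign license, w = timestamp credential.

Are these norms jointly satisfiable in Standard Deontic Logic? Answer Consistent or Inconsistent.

Premise 9 states O(q) outright.
Premise 3 is O(p ⊃ ~q); contrapositively O(q ⊃ ~p). Since O(q) holds, K gives O(~p).
Premise 6 is O(~p ⊃ k); since O(~p), deontic closure gives O(k).
Premise 10, O(~m ⊃ ~k), contraposes to O(k ⊃ m); with O(k) we get O(m).
Applying K to premise 7 (O(m ⊃ ~a)) and O(m) yields O(~a).
Applying K to premise 5 (O(~a ⊃ ~h)) and O(~a) yields O(~h).
Premise 1, O(~n ⊃ h), contraposes to O(~h ⊃ n); with O(~h) we get O(n).
However, premise 2 gives O(~n).
We now have both O(n) and O(~n) — n is simultaneously obligatory and forbidden, violating the D-axiom.

Inconsistent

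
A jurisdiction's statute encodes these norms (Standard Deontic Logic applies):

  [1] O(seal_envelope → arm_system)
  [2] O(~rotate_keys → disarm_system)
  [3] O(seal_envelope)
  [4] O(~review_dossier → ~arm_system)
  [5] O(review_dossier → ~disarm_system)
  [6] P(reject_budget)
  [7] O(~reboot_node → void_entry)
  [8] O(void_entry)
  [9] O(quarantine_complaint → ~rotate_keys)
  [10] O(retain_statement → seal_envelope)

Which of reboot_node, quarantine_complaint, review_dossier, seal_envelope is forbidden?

Premise 3 gives O(seal_envelope).
Applying K to premise 1 (O(seal_envelope → arm_system)) and O(seal_envelope) yields O(arm_system).
The contrapositive of premise 4 (O(~review_dossier → ~arm_system)) is O(arm_system → review_dossier), and O(arm_system) is already established, so O(review_dossier).
Applying K to premise 5 (O(review_dossier → ~disarm_system)) and O(review_dossier) yields O(~disarm_system).
Premise 2 is O(~rotate_keys → disarm_system); contrapositively O(~disarm_system → rotate_keys). Since O(~disarm_system) holds, K gives O(rotate_keys).
Premise 9 is O(quarantine_complaint → ~rotate_keys); contrapositively O(rotate_keys → ~quarantine_complaint). Since O(rotate_keys) holds, K gives O(~quarantine_complaint).
So O(~quarantine_complaint) holds, i.e. quarantine_complaint is forbidden. None of the other listed options is forbidden under the premises.

quarantine_complaint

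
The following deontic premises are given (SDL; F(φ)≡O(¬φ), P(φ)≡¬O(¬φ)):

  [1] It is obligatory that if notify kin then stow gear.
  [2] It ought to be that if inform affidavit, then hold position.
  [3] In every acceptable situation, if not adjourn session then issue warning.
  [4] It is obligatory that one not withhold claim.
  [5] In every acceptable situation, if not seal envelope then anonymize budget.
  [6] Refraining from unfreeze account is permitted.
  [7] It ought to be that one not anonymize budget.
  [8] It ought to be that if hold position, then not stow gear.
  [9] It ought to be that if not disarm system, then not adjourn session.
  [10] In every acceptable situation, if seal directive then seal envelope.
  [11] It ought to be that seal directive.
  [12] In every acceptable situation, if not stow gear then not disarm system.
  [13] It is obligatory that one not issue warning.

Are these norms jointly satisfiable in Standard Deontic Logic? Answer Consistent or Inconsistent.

Premise 5 is O(¬seal_envelope → anonymize_budget), but O(¬seal_envelope) is not derivable from the premises, so it does not yield O(anonymize_budget).
So O(anonymize_budget) is not derivable, and the apparent clash with O(¬anonymize_budget) does not arise.
A world satisfying every obligation exists (e.g. adjourn_session=true, anonymize_budget=false, disarm_system=true, hold_position=false, inform_affidavit=false, issue_warning=false, notify_kin=false, seal_directive=true, seal_envelope=true, stow_gear=true, unfreeze_account=false, withhold_claim=false); no atom is both obligatory and forbidden, so the set is consistent.

Consistent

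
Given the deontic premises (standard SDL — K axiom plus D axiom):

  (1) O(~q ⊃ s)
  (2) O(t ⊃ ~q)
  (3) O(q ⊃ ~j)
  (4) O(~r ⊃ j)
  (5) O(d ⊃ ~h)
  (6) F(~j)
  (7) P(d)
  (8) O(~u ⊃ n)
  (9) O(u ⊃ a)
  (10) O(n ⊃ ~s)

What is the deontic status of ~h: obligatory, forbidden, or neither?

Neither

Premise 5 is O(d ⊃ ~h), but O(d) is not derivable from the premises (the permission P(d) asserts only ~O(~d), not O(d)), so it does not yield O(~h).
No premise or chain of K-axiom applications forces O(~h), and none forces O(h). So ~h is neither obligatory nor forbidden under these norms.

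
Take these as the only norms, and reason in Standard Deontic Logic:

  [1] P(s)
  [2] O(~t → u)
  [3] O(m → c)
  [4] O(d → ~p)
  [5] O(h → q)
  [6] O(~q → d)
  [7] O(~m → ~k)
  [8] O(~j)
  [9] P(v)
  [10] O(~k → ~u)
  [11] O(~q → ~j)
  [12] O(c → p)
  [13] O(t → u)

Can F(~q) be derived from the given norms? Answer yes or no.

Yes

Premises 13 and 2 cover both cases: O(t → u) and O(~t → u). Since t ∨ ~t is a tautology, O(u) follows.
Premise 10, O(~k → ~u), contraposes to O(u → k); with O(u) we get O(k).
Premise 7 is O(~m → ~k); contrapositively O(k → m). Since O(k) holds, K gives O(m).
From O(m) and premise 3, O(m → c), we obtain O(c).
From O(c) and premise 12, O(c → p), we obtain O(p).
The contrapositive of premise 4 (O(d → ~p)) is O(p → ~d), and O(p) is already established, so O(~d).
The contrapositive of premise 6 (O(~q → d)) is O(~d → q), and O(~d) is already established, so O(q).
Premises 1, 5, 8, 9, 11 do not contribute to this derivation.
So O(q) holds, i.e. F(~q). The claim follows.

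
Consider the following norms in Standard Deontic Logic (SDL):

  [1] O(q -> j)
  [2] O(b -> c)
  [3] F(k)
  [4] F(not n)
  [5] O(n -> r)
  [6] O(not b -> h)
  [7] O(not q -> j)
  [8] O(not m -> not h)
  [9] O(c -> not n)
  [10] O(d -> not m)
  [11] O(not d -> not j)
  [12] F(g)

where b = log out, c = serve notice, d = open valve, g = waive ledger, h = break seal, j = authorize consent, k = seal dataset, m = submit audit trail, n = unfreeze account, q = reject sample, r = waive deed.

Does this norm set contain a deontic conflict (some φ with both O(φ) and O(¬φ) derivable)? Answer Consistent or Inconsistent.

Inconsistent

Premises 1 and 7 cover both cases: O(q -> j) and O(not q -> j). Since q ∨ not q is a tautology, O(j) follows.
The contrapositive of premise 11 (O(not d -> not j)) is O(j -> d), and O(j) is already established, so O(d).
From O(d) and premise 10, O(d -> not m), we obtain O(not m).
Applying K to premise 8 (O(not m -> not h)) and O(not m) yields O(not h).
Premise 6 is O(not b -> h); contrapositively O(not h -> b). Since O(not h) holds, K gives O(b).
Premise 2 is O(b -> c); since O(b), deontic closure gives O(c).
With premise 9, O(c -> not n), the K-axiom yields O(not n).
But premise 4, F(not n), means O(n).
We now have both O(not n) and O(n) — n is simultaneously obligatory and forbidden, violating the D-axiom.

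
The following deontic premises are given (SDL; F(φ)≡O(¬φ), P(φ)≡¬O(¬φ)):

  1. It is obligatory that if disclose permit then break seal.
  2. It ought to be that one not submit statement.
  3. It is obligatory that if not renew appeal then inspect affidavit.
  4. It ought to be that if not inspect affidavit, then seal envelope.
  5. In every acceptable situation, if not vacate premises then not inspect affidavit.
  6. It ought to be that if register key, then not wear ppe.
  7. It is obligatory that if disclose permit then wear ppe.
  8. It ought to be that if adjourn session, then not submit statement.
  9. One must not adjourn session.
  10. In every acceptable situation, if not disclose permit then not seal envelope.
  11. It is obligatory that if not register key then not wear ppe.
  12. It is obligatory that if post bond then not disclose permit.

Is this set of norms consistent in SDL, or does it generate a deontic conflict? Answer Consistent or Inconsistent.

Premise 8 is O(adjourn_session → ¬submit_statement); even if O(¬submit_statement) held, inferring O(adjourn_session) would be affirming the consequent — invalid.
So O(adjourn_session) is not derivable, and the apparent clash with O(¬adjourn_session) does not arise.
A world satisfying every obligation exists (e.g. adjourn_session=false, break_seal=false, disclose_permit=false, inspect_affidavit=true, post_bond=false, register_key=false, renew_appeal=false, seal_envelope=false, submit_statement=false, vacate_premises=true, wear_ppe=false); no atom is both obligatory and forbidden, so the set is consistent.

Consistent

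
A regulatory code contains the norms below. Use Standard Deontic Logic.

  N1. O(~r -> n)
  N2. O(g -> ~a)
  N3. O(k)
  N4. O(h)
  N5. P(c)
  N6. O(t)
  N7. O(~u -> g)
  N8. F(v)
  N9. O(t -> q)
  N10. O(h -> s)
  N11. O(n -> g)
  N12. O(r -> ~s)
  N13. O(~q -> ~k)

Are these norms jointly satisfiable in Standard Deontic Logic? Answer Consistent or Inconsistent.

Premise 13 is O(~q -> ~k), but O(~q) is not derivable from the premises, so it does not yield O(~k).
So O(~k) is not derivable, and the apparent clash with O(k) does not arise.
A world satisfying every obligation exists (e.g. a=false, c=false, g=true, h=true, k=true, n=true, q=true, r=false, s=true, t=true, u=false, v=false); no atom is both obligatory and forbidden, so the set is consistent.

Consistent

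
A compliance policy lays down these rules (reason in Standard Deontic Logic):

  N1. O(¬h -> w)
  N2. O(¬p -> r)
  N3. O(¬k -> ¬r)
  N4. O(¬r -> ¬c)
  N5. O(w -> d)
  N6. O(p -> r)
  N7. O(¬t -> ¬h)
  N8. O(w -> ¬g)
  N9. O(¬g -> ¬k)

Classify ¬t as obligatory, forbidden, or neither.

Forbidden

Premises 2 and 6 cover both cases: O(¬p -> r) and O(p -> r). Since ¬p ∨ p is a tautology, O(r) follows.
Premise 3, O(¬k -> ¬r), contraposes to O(r -> k); with O(r) we get O(k).
The contrapositive of premise 9 (O(¬g -> ¬k)) is O(k -> g), and O(k) is already established, so O(g).
The contrapositive of premise 8 (O(w -> ¬g)) is O(g -> ¬w), and O(g) is already established, so O(¬w).
Premise 1, O(¬h -> w), contraposes to O(¬w -> h); with O(¬w) we get O(h).
Premise 7 is O(¬t -> ¬h); contrapositively O(h -> t). Since O(h) holds, K gives O(t).
Premises 4, 5 do not contribute to this derivation.
Thus O(t), which is F(¬t): ¬t is forbidden.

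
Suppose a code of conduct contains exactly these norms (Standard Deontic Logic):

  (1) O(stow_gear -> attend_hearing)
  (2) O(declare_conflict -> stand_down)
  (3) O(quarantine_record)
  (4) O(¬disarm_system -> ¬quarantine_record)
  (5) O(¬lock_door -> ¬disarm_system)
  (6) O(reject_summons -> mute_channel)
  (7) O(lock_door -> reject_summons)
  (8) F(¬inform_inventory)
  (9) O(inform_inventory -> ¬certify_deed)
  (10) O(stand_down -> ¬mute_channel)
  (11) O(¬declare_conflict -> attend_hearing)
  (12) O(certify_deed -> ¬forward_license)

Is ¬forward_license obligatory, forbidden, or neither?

Premise 12 is O(certify_deed -> ¬forward_license), but O(certify_deed) is not derivable from the premises, so it does not yield O(¬forward_license).
No premise or chain of K-axiom applications forces O(¬forward_license), and none forces O(forward_license). So ¬forward_license is neither obligatory nor forbidden under these norms.

Neither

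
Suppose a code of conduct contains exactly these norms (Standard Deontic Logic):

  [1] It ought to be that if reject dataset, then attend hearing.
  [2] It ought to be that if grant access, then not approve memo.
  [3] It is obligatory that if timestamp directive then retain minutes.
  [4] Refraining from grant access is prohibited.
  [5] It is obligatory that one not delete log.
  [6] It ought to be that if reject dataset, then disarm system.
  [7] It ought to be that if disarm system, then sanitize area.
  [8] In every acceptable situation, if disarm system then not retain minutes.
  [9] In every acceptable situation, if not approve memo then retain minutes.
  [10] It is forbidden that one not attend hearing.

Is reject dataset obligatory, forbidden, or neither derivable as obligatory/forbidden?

Forbidden

F(¬grant_access) at premise 4 means O(grant_access).
Applying K to premise 2 (O(grant_access → ¬approve_memo)) and O(grant_access) yields O(¬approve_memo).
With premise 9, O(¬approve_memo → retain_minutes), the K-axiom yields O(retain_minutes).
The contrapositive of premise 8 (O(disarm_system → ¬retain_minutes)) is O(retain_minutes → ¬disarm_system), and O(retain_minutes) is already established, so O(¬disarm_system).
Premise 6 is O(reject_dataset → disarm_system); contrapositively O(¬disarm_system → ¬reject_dataset). Since O(¬disarm_system) holds, K gives O(¬reject_dataset).
Premises 1, 3, 5, 7, 10 do not contribute to this derivation.
Thus O(¬reject_dataset), which is F(reject_dataset): reject_dataset is forbidden.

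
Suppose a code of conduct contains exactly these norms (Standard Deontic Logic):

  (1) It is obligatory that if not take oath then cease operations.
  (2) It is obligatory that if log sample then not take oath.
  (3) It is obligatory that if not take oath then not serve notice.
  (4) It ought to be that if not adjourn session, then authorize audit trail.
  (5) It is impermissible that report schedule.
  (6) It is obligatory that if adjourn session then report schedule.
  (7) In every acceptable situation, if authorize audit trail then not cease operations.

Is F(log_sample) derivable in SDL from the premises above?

Premise 5, F(report_schedule), is equivalent to O(¬report_schedule).
Premise 6 is O(adjourn_session → report_schedule); contrapositively O(¬report_schedule → ¬adjourn_session). Since O(¬report_schedule) holds, K gives O(¬adjourn_session).
From O(¬adjourn_session) and premise 4, O(¬adjourn_session → authorize_audit_trail), we obtain O(authorize_audit_trail).
From O(authorize_audit_trail) and premise 7, O(authorize_audit_trail → ¬cease_operations), we obtain O(¬cease_operations).
The contrapositive of premise 1 (O(¬take_oath → cease_operations)) is O(¬cease_operations → take_oath), and O(¬cease_operations) is already established, so O(take_oath).
Premise 2, O(log_sample → ¬take_oath), contraposes to O(take_oath → ¬log_sample); with O(take_oath) we get O(¬log_sample).
Premise 3 does not contribute to this derivation.
So O(¬log_sample) holds, i.e. F(log_sample). The claim follows.

Yes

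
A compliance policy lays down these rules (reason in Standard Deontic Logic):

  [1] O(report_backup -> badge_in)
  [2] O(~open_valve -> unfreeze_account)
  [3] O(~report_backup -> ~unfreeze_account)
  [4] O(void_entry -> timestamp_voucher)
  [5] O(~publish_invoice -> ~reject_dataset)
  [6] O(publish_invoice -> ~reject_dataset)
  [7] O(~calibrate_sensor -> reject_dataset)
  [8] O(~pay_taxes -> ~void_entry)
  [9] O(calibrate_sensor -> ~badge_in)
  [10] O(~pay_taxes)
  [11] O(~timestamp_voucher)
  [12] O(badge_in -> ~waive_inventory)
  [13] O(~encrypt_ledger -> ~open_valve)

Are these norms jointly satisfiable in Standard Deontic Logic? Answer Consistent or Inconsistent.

Premise 4 is O(void_entry -> timestamp_voucher), but O(void_entry) is not derivable from the premises, so it does not yield O(timestamp_voucher).
So O(timestamp_voucher) is not derivable, and the apparent clash with O(~timestamp_voucher) does not arise.
A world satisfying every obligation exists (e.g. badge_in=false, calibrate_sensor=true, encrypt_ledger=true, open_valve=true, pay_taxes=false, publish_invoice=false, reject_dataset=false, report_backup=false, timestamp_voucher=false, unfreeze_account=false, void_entry=false, waive_inventory=false); no atom is both obligatory and forbidden, so the set is consistent.

Consistent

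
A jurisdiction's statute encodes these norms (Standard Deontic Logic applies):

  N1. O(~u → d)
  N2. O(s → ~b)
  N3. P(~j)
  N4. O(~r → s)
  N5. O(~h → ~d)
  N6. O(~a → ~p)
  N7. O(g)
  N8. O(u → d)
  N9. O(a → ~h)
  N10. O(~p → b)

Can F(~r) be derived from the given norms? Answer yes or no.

Premises 1 and 8 cover both cases: O(~u → d) and O(u → d). Since ~u ∨ u is a tautology, O(d) follows.
The contrapositive of premise 5 (O(~h → ~d)) is O(d → h), and O(d) is already established, so O(h).
Premise 9, O(a → ~h), contraposes to O(h → ~a); with O(h) we get O(~a).
From O(~a) and premise 6, O(~a → ~p), we obtain O(~p).
Applying K to premise 10 (O(~p → b)) and O(~p) yields O(b).
The contrapositive of premise 2 (O(s → ~b)) is O(b → ~s), and O(b) is already established, so O(~s).
Premise 4 is O(~r → s); contrapositively O(~s → r). Since O(~s) holds, K gives O(r).
Premises 3, 7 do not contribute to this derivation.
So O(r) holds, i.e. F(~r). The claim follows.

Yes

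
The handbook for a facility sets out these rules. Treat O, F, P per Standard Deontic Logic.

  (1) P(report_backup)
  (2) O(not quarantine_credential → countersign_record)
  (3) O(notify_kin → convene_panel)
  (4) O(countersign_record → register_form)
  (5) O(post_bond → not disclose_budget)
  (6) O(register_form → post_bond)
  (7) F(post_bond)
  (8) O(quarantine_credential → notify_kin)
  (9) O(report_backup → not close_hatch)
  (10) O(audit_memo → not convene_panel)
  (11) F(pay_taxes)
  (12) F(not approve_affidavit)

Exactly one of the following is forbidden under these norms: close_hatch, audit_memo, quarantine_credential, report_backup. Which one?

audit_memo

F(post_bond) at premise 7 means O(not post_bond).
Premise 6 is O(register_form → post_bond); contrapositively O(not post_bond → not register_form). Since O(not post_bond) holds, K gives O(not register_form).
Premise 4, O(countersign_record → register_form), contraposes to O(not register_form → not countersign_record); with O(not register_form) we get O(not countersign_record).
Premise 2 is O(not quarantine_credential → countersign_record); contrapositively O(not countersign_record → quarantine_credential). Since O(not countersign_record) holds, K gives O(quarantine_credential).
With premise 8, O(quarantine_credential → notify_kin), the K-axiom yields O(notify_kin).
With premise 3, O(notify_kin → convene_panel), the K-axiom yields O(convene_panel).
Premise 10 is O(audit_memo → not convene_panel); contrapositively O(convene_panel → not audit_memo). Since O(convene_panel) holds, K gives O(not audit_memo).
So O(not audit_memo) holds, i.e. audit_memo is forbidden. None of the other listed options is forbidden under the premises.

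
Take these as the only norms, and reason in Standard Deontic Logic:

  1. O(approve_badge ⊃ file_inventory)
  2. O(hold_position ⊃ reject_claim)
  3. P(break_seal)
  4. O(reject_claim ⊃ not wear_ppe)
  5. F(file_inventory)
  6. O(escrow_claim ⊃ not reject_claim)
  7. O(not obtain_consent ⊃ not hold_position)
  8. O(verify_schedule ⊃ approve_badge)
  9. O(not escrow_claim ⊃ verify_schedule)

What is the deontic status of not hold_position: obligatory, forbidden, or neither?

Premise 5, F(file_inventory), is equivalent to O(not file_inventory).
Premise 1, O(approve_badge ⊃ file_inventory), contraposes to O(not file_inventory ⊃ not approve_badge); with O(not file_inventory) we get O(not approve_badge).
Premise 8 is O(verify_schedule ⊃ approve_badge); contrapositively O(not approve_badge ⊃ not verify_schedule). Since O(not approve_badge) holds, K gives O(not verify_schedule).
Premise 9, O(not escrow_claim ⊃ verify_schedule), contraposes to O(not verify_schedule ⊃ escrow_claim); with O(not verify_schedule) we get O(escrow_claim).
Applying K to premise 6 (O(escrow_claim ⊃ not reject_claim)) and O(escrow_claim) yields O(not reject_claim).
Premise 2 is O(hold_position ⊃ reject_claim); contrapositively O(not reject_claim ⊃ not hold_position). Since O(not reject_claim) holds, K gives O(not hold_position).
Premises 3, 4, 7 do not contribute to this derivation.
Hence not hold_position is obligatory.

Obligatory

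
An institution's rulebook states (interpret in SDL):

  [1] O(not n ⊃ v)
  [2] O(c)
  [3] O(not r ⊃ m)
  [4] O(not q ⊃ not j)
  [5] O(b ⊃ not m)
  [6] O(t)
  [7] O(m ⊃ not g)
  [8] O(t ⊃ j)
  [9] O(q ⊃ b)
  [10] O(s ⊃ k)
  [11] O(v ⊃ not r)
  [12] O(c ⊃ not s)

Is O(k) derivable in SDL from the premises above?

Premise 10 is O(s ⊃ k), but O(s) is not derivable from the premises, so it does not yield O(k).
No other premise forces O(k). An ideal world satisfying every premise can still have k false, so O(k) is not derivable.

No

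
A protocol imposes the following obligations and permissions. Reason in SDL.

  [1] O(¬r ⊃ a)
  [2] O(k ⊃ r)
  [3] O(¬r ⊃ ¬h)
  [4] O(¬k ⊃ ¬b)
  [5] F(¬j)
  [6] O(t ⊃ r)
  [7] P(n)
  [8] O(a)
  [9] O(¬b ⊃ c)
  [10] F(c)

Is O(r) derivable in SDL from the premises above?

Yes

Premise 10 is F(c), i.e. O(¬c).
Premise 9 is O(¬b ⊃ c); contrapositively O(¬c ⊃ b). Since O(¬c) holds, K gives O(b).
Premise 4, O(¬k ⊃ ¬b), contraposes to O(b ⊃ k); with O(b) we get O(k).
Premise 2 is O(k ⊃ r); since O(k), deontic closure gives O(r).
Premises 1, 3, 5, 6, 7, 8 do not contribute to this derivation.
So O(r) follows.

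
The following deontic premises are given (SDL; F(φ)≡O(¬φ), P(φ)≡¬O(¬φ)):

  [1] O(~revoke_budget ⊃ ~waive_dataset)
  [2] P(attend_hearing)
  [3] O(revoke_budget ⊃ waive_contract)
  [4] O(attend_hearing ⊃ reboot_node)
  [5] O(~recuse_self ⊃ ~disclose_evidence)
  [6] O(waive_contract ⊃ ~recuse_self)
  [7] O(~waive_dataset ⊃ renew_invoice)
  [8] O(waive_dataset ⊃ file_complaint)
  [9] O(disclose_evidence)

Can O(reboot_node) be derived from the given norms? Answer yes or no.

No

Premise 4 is O(attend_hearing ⊃ reboot_node), but O(attend_hearing) is not derivable from the premises (the permission P(attend_hearing) asserts only ~O(~attend_hearing), not O(attend_hearing)), so it does not yield O(reboot_node).
No other premise forces O(reboot_node). An ideal world satisfying every premise can still have reboot_node false, so O(reboot_node) is not derivable.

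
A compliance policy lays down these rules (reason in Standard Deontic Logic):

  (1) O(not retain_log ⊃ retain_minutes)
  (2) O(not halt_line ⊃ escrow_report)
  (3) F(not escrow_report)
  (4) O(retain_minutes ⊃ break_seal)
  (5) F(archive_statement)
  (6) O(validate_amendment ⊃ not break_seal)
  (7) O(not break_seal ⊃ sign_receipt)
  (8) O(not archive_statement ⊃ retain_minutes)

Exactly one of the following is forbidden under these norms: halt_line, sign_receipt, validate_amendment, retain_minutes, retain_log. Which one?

Premise 5 is F(archive_statement), i.e. O(not archive_statement).
Applying K to premise 8 (O(not archive_statement ⊃ retain_minutes)) and O(not archive_statement) yields O(retain_minutes).
From O(retain_minutes) and premise 4, O(retain_minutes ⊃ break_seal), we obtain O(break_seal).
Premise 6, O(validate_amendment ⊃ not break_seal), contraposes to O(break_seal ⊃ not validate_amendment); with O(break_seal) we get O(not validate_amendment).
So O(not validate_amendment) holds, i.e. validate_amendment is forbidden. None of the other listed options is forbidden under the premises.

validate_amendment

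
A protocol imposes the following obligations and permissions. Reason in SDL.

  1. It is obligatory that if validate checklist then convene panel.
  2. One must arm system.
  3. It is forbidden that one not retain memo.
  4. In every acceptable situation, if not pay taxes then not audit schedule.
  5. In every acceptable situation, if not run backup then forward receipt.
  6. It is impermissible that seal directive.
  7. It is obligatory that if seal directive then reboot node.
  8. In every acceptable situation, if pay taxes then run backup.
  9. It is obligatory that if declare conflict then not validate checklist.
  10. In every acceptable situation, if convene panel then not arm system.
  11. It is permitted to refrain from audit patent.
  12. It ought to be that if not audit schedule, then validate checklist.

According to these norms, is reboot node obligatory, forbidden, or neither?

Neither

Premise 7 is O(seal_directive → reboot_node), but O(seal_directive) is not derivable from the premises, so it does not yield O(reboot_node).
No premise or chain of K-axiom applications forces O(reboot_node), and none forces O(¬reboot_node). So reboot_node is neither obligatory nor forbidden under these norms.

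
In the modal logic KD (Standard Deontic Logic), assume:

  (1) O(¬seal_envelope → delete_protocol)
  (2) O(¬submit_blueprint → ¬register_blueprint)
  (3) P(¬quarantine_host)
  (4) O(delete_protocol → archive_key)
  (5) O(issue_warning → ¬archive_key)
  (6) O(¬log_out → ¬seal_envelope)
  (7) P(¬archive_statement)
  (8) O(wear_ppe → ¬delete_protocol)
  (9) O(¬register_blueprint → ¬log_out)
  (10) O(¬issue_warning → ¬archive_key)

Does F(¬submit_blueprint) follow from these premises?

By case analysis on issue_warning: premise 5 gives O(issue_warning → ¬archive_key) and premise 10 gives O(¬issue_warning → ¬archive_key), so O(¬archive_key) either way.
The contrapositive of premise 4 (O(delete_protocol → archive_key)) is O(¬archive_key → ¬delete_protocol), and O(¬archive_key) is already established, so O(¬delete_protocol).
Premise 1, O(¬seal_envelope → delete_protocol), contraposes to O(¬delete_protocol → seal_envelope); with O(¬delete_protocol) we get O(seal_envelope).
Premise 6 is O(¬log_out → ¬seal_envelope); contrapositively O(seal_envelope → log_out). Since O(seal_envelope) holds, K gives O(log_out).
The contrapositive of premise 9 (O(¬register_blueprint → ¬log_out)) is O(log_out → register_blueprint), and O(log_out) is already established, so O(register_blueprint).
Premise 2, O(¬submit_blueprint → ¬register_blueprint), contraposes to O(register_blueprint → submit_blueprint); with O(register_blueprint) we get O(submit_blueprint).
Premises 3, 7, 8 do not contribute to this derivation.
So O(submit_blueprint) holds, i.e. F(¬submit_blueprint). The claim follows.

Yes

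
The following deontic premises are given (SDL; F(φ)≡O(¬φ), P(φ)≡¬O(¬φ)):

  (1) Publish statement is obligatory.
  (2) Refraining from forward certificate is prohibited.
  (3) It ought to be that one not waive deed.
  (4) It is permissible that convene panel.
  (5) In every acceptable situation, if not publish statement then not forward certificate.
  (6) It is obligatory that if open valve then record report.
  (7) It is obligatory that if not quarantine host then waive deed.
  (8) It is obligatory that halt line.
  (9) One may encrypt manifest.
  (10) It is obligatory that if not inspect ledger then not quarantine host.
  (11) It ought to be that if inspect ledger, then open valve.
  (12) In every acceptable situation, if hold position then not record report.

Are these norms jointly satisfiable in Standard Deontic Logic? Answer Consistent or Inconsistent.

Premise 5 is O(¬publish_statement → ¬forward_certificate), but O(¬publish_statement) is not derivable from the premises, so it does not yield O(¬forward_certificate).
So O(¬forward_certificate) is not derivable, and the apparent clash with O(forward_certificate) does not arise.
A world satisfying every obligation exists (e.g. convene_panel=false, encrypt_manifest=false, forward_certificate=true, halt_line=true, hold_position=false, inspect_ledger=true, open_valve=true, publish_statement=true, quarantine_host=true, record_report=true, waive_deed=false); no atom is both obligatory and forbidden, so the set is consistent.

Consistent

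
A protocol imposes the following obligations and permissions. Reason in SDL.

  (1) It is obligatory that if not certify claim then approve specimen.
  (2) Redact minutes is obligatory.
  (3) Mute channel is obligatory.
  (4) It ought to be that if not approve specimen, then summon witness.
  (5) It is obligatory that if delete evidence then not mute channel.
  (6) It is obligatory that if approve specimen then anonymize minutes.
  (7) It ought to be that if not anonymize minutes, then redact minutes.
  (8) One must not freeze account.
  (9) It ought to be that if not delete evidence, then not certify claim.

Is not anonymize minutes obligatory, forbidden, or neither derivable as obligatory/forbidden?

Forbidden

Premise 3 states O(mute_channel) outright.
Premise 5 is O(delete_evidence → ¬mute_channel); contrapositively O(mute_channel → ¬delete_evidence). Since O(mute_channel) holds, K gives O(¬delete_evidence).
From O(¬delete_evidence) and premise 9, O(¬delete_evidence → ¬certify_claim), we obtain O(¬certify_claim).
With premise 1, O(¬certify_claim → approve_specimen), the K-axiom yields O(approve_specimen).
Premise 6 is O(approve_specimen → anonymize_minutes); since O(approve_specimen), deontic closure gives O(anonymize_minutes).
Premises 2, 4, 7, 8 do not contribute to this derivation.
Thus O(anonymize_minutes), which is F(¬anonymize_minutes): ¬anonymize_minutes is forbidden.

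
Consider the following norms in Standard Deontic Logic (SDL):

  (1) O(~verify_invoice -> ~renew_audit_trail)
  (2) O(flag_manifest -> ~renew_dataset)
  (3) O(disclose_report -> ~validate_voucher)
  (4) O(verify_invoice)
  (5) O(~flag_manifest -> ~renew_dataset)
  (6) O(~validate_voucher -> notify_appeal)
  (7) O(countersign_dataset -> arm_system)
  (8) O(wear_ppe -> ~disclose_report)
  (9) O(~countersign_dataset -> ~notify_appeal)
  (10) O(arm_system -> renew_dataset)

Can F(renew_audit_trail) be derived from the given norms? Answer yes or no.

Premise 1 is O(~verify_invoice -> ~renew_audit_trail), but O(~verify_invoice) is not derivable from the premises, so it does not yield O(~renew_audit_trail).
No other premise forces O(~renew_audit_trail). An ideal world satisfying every premise can still have renew_audit_trail true, so F(renew_audit_trail) is not derivable.

No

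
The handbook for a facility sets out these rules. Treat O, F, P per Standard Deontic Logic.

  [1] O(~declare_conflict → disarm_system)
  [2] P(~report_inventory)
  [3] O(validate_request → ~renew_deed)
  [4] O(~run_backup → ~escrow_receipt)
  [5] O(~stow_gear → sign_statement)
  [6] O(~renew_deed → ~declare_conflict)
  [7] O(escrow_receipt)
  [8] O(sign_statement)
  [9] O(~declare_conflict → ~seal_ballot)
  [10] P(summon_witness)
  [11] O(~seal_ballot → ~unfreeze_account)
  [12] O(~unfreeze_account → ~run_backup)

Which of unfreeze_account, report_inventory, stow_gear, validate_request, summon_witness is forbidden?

validate_request

From premise 7 we have O(escrow_receipt).
Premise 4, O(~run_backup → ~escrow_receipt), contraposes to O(escrow_receipt → run_backup); with O(escrow_receipt) we get O(run_backup).
The contrapositive of premise 12 (O(~unfreeze_account → ~run_backup)) is O(run_backup → unfreeze_account), and O(run_backup) is already established, so O(unfreeze_account).
Premise 11 is O(~seal_ballot → ~unfreeze_account); contrapositively O(unfreeze_account → seal_ballot). Since O(unfreeze_account) holds, K gives O(seal_ballot).
Premise 9, O(~declare_conflict → ~seal_ballot), contraposes to O(seal_ballot → declare_conflict); with O(seal_ballot) we get O(declare_conflict).
Premise 6, O(~renew_deed → ~declare_conflict), contraposes to O(declare_conflict → renew_deed); with O(declare_conflict) we get O(renew_deed).
Premise 3 is O(validate_request → ~renew_deed); contrapositively O(renew_deed → ~validate_request). Since O(renew_deed) holds, K gives O(~validate_request).
So O(~validate_request) holds, i.e. validate_request is forbidden. None of the other listed options is forbidden under the premises.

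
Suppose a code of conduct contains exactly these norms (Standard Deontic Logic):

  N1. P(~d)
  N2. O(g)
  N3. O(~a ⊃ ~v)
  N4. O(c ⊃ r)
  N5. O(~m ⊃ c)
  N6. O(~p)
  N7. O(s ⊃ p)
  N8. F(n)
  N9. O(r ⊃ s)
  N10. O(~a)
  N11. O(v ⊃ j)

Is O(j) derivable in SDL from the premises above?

Premise 11 is O(v ⊃ j), but O(v) is not derivable from the premises, so it does not yield O(j).
No other premise forces O(j). An ideal world satisfying every premise can still have j false, so O(j) is not derivable.

No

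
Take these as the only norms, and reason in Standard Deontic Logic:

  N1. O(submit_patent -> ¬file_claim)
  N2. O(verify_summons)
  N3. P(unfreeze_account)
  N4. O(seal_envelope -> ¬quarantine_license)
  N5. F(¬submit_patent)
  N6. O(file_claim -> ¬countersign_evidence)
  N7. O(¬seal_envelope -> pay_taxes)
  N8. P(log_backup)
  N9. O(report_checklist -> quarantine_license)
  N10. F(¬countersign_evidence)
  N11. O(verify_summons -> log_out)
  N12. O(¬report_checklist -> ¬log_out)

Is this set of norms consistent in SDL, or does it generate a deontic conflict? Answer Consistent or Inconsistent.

Premise 6 is O(file_claim -> ¬countersign_evidence), but O(file_claim) is not derivable from the premises, so it does not yield O(¬countersign_evidence).
So O(¬countersign_evidence) is not derivable, and the apparent clash with O(countersign_evidence) does not arise.
A world satisfying every obligation exists (e.g. countersign_evidence=true, file_claim=false, log_backup=false, log_out=true, pay_taxes=true, quarantine_license=true, report_checklist=true, seal_envelope=false, submit_patent=true, unfreeze_account=false, verify_summons=true); no atom is both obligatory and forbidden, so the set is consistent.

Consistent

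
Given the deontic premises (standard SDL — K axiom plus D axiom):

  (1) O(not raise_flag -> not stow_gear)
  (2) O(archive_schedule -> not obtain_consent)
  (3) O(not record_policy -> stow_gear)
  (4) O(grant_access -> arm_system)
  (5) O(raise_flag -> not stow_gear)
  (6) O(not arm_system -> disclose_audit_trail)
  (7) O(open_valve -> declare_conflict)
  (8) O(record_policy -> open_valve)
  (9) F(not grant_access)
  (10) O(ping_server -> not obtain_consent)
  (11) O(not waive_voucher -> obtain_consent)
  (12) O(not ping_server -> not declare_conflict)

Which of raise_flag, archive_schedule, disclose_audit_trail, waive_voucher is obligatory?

Premises 1 and 5 are O(not raise_flag -> not stow_gear) and O(raise_flag -> not stow_gear); every ideal world satisfies not raise_flag or raise_flag, so in either case not stow_gear holds — hence O(not stow_gear).
Premise 3 is O(not record_policy -> stow_gear); contrapositively O(not stow_gear -> record_policy). Since O(not stow_gear) holds, K gives O(record_policy).
Applying K to premise 8 (O(record_policy -> open_valve)) and O(record_policy) yields O(open_valve).
With premise 7, O(open_valve -> declare_conflict), the K-axiom yields O(declare_conflict).
The contrapositive of premise 12 (O(not ping_server -> not declare_conflict)) is O(declare_conflict -> ping_server), and O(declare_conflict) is already established, so O(ping_server).
From O(ping_server) and premise 10, O(ping_server -> not obtain_consent), we obtain O(not obtain_consent).
Premise 11, O(not waive_voucher -> obtain_consent), contraposes to O(not obtain_consent -> waive_voucher); with O(not obtain_consent) we get O(waive_voucher).
So O(waive_voucher) holds — waive_voucher is obligatory. None of the other listed options is made obligatory by any chain of premises.

waive_voucher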